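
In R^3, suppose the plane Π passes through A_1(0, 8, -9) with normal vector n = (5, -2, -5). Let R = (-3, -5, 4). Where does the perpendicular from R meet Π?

Π: n·r = n·A_1 gives 5x - 2y - 5z = 29.
Foot = R − λn with λ = (n·R − d)/|n|² = (-25 − 29)/54 = -1.
Foot = (-3, -5, 4) − (-1)·(5, -2, -5) = (2, -7, -1).

(2, -7, -1)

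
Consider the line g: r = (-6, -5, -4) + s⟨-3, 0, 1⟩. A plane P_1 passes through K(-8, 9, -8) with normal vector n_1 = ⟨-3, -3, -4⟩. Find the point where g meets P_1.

P_1: n_1·r = n_1·K gives -3x - 3y - 4z = 29.
Substitute r = (-6, -5, -4) + t(-3, 0, 1) into the plane: 49 + 5t = 29, so t = -4.
Intersection: (-6, -5, -4) + (-4)·(-3, 0, 1) = (6, -5, -8).

(6, -5, -8)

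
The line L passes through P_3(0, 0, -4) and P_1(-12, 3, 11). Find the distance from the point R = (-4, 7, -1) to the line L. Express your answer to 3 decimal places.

A direction vector for L is P_1 − P_3 = (-12, 3, 15).
Taking (0, 0, -4) on L with direction v = (-12, 3, 15): w = R − (0, 0, -4) = (-4, 7, 3), and w × v = (96, 24, 72).
Distance = |w × v| / |v| = √14976 / √378 ≈ 6.294.

6.294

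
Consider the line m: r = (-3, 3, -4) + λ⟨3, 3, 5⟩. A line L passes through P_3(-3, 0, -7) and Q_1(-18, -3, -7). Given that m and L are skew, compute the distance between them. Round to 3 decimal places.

A direction vector for L is Q_1 − P_3 = (-15, -3, 0).
Common perpendicular direction n = (3, 3, 5) × (-15, -3, 0) = (15, -75, 36).
With w = (-3, 0, -7) − (-3, 3, -4) = (0, -3, -3), w · n = 117.
Distance = |w · n| / |n| = |117| / √7146 ≈ 1.384.

1.384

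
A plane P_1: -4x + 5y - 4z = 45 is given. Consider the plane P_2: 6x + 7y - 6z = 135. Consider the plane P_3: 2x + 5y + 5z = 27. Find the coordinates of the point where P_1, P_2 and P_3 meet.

Solving the 3×3 linear system -4x + 5y - 4z = 45, 6x + 7y - 6z = 135, 2x + 5y + 5z = 27 (e.g. by elimination or Cramer's rule, determinant = -534) gives (6, 9, -6).

(6, 9, -6)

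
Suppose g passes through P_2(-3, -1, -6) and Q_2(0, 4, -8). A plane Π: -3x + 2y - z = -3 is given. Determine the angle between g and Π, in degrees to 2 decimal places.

7.47

A direction vector for g is Q_2 − P_2 = (3, 5, -2).
sin θ = |n·v| / (|n||v|) = |3| / (√14 · √38) = 0.13007.
θ ≈ 7.47°.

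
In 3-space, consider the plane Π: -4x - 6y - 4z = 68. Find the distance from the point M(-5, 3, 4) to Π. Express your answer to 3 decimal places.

n·M − d = (-4)·(-5) + (-6)·(3) + (-4)·(4) − 68 = -82; |n| = √68.
Distance = |-82| / √68 = 82/√68 ≈ 9.944.

9.944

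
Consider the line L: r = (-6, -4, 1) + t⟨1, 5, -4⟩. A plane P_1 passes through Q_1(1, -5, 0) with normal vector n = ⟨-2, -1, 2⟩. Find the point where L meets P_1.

P_1: n·r = n·Q_1 gives -2x - y + 2z = 3.
Substitute r = (-6, -4, 1) + t(1, 5, -4) into the plane: 18 + (-15)t = 3, so t = 1.
Intersection: (-6, -4, 1) + 1·(1, 5, -4) = (-5, 1, -3).

(-5, 1, -3)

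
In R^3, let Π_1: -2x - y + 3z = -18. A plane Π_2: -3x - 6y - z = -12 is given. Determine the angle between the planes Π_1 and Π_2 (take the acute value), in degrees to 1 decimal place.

69.2

cos θ = |n₁·n₂| / (|n₁||n₂|) = |9| / (√14 · √46).
θ = arccos(0.35465) ≈ 69.2°.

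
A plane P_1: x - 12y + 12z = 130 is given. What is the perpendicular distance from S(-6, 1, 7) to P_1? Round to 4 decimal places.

n·S − d = (1)·(-6) + (-12)·(1) + (12)·(7) − 130 = -64; |n| = √289.
Distance = |-64| / √289 = 64/√289 ≈ 3.7647.

3.7647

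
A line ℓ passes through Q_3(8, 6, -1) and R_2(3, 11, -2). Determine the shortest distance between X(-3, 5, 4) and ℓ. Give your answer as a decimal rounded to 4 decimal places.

10.3583

A direction vector for ℓ is R_2 − Q_3 = (-5, 5, -1).
Taking (8, 6, -1) on ℓ with direction v = (-5, 5, -1): w = X − (8, 6, -1) = (-11, -1, 5), and w × v = (-24, -36, -60).
Distance = |w × v| / |v| = √5472 / √51 ≈ 10.3583.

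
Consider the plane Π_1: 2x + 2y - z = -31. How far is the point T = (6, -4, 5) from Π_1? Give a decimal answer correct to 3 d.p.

10.000

n·T − d = (2)·(6) + (2)·(-4) + (-1)·(5) − (-31) = 30; |n| = √9.
Distance = |30| / √9 = 30/√9 ≈ 10.000.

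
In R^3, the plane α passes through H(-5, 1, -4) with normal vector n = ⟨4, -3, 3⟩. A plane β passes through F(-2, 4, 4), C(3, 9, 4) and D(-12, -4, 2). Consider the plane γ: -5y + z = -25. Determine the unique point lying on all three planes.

α: n·r = n·H gives 4x - 3y + 3z = -35.
FC = (5, 5, 0), FD = (-10, -8, -2); a normal to β is FC × FD = (-10, 10, 10).
Using F: β has equation -10x + 10y + 10z = 100.
Solving the 3×3 linear system 4x - 3y + 3z = -35, -10x + 10y + 10z = 100, -5y + z = -25 (e.g. by elimination or Cramer's rule, determinant = 360) gives (-5, 5, 0).

(-5, 5, 0)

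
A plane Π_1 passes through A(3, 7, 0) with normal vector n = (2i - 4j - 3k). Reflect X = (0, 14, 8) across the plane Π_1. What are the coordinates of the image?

Π_1: n·r = n·A gives 2x - 4y - 3z = -22.
λ = (n·X − d)/|n|² = (-80 − (-22))/29 = -2.
Reflection = X − 2λn = (0, 14, 8) − (-4)·(2, -4, -3) = (8, -2, -4).

(8, -2, -4)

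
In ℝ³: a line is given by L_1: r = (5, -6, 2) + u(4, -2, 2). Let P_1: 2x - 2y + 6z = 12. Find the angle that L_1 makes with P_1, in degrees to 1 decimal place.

sin θ = |n·v| / (|n||v|) = |24| / (√44 · √24) = 0.73855.
θ ≈ 47.6°.

47.6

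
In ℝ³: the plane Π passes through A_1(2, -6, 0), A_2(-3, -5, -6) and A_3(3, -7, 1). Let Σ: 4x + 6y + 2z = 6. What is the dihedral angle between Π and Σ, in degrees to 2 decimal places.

68.21

A_1A_2 = (-5, 1, -6), A_1A_3 = (1, -1, 1); a normal to Π is A_1A_2 × A_1A_3 = (-5, -1, 4).
Using A_1: Π has equation -5x - y + 4z = -4.
cos θ = |n₁·n₂| / (|n₁||n₂|) = |-18| / (√42 · √56).
θ = arccos(0.37115) ≈ 68.21°.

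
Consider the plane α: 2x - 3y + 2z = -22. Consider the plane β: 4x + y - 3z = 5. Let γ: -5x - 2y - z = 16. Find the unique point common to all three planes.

Solving the 3×3 linear system 2x - 3y + 2z = -22, 4x + y - 3z = 5, -5x - 2y - z = 16 (e.g. by elimination or Cramer's rule, determinant = -77) gives (-3, 2, -5).

(-3, 2, -5)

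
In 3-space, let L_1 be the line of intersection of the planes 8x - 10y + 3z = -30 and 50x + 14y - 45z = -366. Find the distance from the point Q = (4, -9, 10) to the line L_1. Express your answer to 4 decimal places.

13.9926

Direction of L_1: (8, -10, 3) × (50, 14, -45) = (408, 510, 612).
A point on L_1: solving the two plane equations with x = -8 gives (-8, -4, -2).
Taking (-8, -4, -2) on L_1 with direction v = (408, 510, 612): w = Q − (-8, -4, -2) = (12, -5, 12), and w × v = (-9180, -2448, 8160).
Distance = |w × v| / |v| = √156850704 / √801108 ≈ 13.9926.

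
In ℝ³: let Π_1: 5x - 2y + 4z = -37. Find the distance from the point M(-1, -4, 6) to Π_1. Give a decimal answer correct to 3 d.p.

9.541

n·M − d = (5)·(-1) + (-2)·(-4) + (4)·(6) − (-37) = 64; |n| = √45.
Distance = |64| / √45 = 64/√45 ≈ 9.541.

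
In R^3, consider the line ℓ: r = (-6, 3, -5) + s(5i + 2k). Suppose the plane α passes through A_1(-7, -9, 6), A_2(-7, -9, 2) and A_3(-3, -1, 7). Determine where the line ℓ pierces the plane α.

(-1, 3, -3)

A_1A_2 = (0, 0, -4), A_1A_3 = (4, 8, 1); a normal to α is A_1A_2 × A_1A_3 = (32, -16, 0).
Using A_1: α has equation 32x - 16y = -80.
Substitute r = (-6, 3, -5) + t(5, 0, 2) into the plane: -240 + 160t = -80, so t = 1.
Intersection: (-6, 3, -5) + 1·(5, 0, 2) = (-1, 3, -3).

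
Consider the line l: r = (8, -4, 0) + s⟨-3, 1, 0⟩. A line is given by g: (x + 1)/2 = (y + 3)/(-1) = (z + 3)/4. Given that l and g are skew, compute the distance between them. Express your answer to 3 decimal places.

g has direction (2, -1, 4) through (-1, -3, -3).
Common perpendicular direction n = (-3, 1, 0) × (2, -1, 4) = (4, 12, 1).
With w = (-1, -3, -3) − (8, -4, 0) = (-9, 1, -3), w · n = -27.
Distance = |w · n| / |n| = |-27| / √161 ≈ 2.128.

2.128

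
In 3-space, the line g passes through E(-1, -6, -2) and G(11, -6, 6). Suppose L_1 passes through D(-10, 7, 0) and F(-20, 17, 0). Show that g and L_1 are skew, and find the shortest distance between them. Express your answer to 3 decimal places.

0.485

A direction vector for g is G − E = (12, 0, 8).
A direction vector for L_1 is F − D = (-10, 10, 0).
Common perpendicular direction n = (12, 0, 8) × (-10, 10, 0) = (-80, -80, 120).
With w = (-10, 7, 0) − (-1, -6, -2) = (-9, 13, 2), w · n = -80.
Since n ≠ 0 the lines are not parallel, and w · n = -80 ≠ 0 so they do not intersect; hence they are skew.
Distance = |w · n| / |n| = |-80| / √27200 ≈ 0.485.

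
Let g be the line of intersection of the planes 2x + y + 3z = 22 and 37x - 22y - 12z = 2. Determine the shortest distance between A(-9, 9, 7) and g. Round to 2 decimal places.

Direction of g: (2, 1, 3) × (37, -22, -12) = (54, 135, -81).
A point on g: solving the two plane equations with x = 2 gives (2, 0, 6).
Taking (2, 0, 6) on g with direction v = (54, 135, -81): w = A − (2, 0, 6) = (-11, 9, 1), and w × v = (-864, -837, -1971).
Distance = |w × v| / |v| = √5331906 / √27702 ≈ 13.87.

13.87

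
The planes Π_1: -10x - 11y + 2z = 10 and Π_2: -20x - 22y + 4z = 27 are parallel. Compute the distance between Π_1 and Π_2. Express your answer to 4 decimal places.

Rescale Π_2 by 1/2: -10x - 11y + 2z = 27/2. Then distance = |10 − (27/2)| / √225 ≈ 0.2333.

0.2333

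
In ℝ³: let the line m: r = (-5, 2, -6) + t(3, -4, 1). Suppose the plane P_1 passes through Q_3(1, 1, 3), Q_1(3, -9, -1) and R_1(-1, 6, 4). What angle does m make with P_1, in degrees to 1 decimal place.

2.9

Q_3Q_1 = (2, -10, -4), Q_3R_1 = (-2, 5, 1); a normal to P_1 is Q_3Q_1 × Q_3R_1 = (10, 6, -10).
Using Q_3: P_1 has equation 10x + 6y - 10z = -14.
sin θ = |n·v| / (|n||v|) = |-4| / (√236 · √26) = 0.05106.
θ ≈ 2.9°.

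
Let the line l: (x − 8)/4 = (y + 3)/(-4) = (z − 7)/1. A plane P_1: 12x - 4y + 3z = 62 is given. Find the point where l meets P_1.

(4, 1, 6)

l has direction (4, -4, 1) through (8, -3, 7).
Substitute r = (8, -3, 7) + t(4, -4, 1) into the plane: 129 + 67t = 62, so t = -1.
Intersection: (8, -3, 7) + (-1)·(4, -4, 1) = (4, 1, 6).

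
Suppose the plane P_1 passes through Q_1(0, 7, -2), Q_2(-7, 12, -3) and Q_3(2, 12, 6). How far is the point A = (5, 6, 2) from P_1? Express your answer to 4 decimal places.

Q_1Q_2 = (-7, 5, -1), Q_1Q_3 = (2, 5, 8); a normal to P_1 is Q_1Q_2 × Q_1Q_3 = (45, 54, -45).
Using Q_1: P_1 has equation 45x + 54y - 45z = 468.
n·A − d = (45)·(5) + (54)·(6) + (-45)·(2) − 468 = -9; |n| = √6966.
Distance = |-9| / √6966 = 9/√6966 ≈ 0.1078.

0.1078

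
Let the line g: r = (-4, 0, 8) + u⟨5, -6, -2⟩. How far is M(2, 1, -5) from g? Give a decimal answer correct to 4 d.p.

12.9437

Taking (-4, 0, 8) on g with direction v = (5, -6, -2): w = M − (-4, 0, 8) = (6, 1, -13), and w × v = (-80, -53, -41).
Distance = |w × v| / |v| = √10890 / √65 ≈ 12.9437.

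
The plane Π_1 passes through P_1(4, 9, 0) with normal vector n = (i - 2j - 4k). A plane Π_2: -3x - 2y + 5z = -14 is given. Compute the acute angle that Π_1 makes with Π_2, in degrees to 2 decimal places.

Π_1: n·r = n·P_1 gives x - 2y - 4z = -14.
cos θ = |n₁·n₂| / (|n₁||n₂|) = |-19| / (√21 · √38).
θ = arccos(0.67259) ≈ 47.73°.

47.73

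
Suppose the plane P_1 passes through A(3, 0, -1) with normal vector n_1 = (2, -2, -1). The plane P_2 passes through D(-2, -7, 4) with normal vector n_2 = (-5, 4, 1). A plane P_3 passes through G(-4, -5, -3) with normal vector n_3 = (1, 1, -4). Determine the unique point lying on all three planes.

(1, -2, -1)

P_1: n_1·r = n_1·A gives 2x - 2y - z = 7.
P_2: n_2·r = n_2·D gives -5x + 4y + z = -14.
P_3: n_3·r = n_3·G gives x + y - 4z = 3.
Solving the 3×3 linear system 2x - 2y - z = 7, -5x + 4y + z = -14, x + y - 4z = 3 (e.g. by elimination or Cramer's rule, determinant = 13) gives (1, -2, -1).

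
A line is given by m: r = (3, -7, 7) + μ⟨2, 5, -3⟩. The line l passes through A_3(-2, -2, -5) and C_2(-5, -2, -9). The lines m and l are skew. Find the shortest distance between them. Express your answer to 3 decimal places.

0.165

A direction vector for l is C_2 − A_3 = (-3, 0, -4).
Common perpendicular direction n = (2, 5, -3) × (-3, 0, -4) = (-20, 17, 15).
With w = (-2, -2, -5) − (3, -7, 7) = (-5, 5, -12), w · n = 5.
Distance = |w · n| / |n| = |5| / √914 ≈ 0.165.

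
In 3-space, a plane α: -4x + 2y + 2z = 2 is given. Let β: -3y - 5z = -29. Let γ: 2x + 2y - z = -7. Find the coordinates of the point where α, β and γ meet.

Solving the 3×3 linear system -4x + 2y + 2z = 2, -3y - 5z = -29, 2x + 2y - z = -7 (e.g. by elimination or Cramer's rule, determinant = -60) gives (2, -2, 7).

(2, -2, 7)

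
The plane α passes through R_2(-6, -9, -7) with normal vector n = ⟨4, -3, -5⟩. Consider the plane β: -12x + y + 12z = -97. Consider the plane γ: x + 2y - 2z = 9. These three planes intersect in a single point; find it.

α: n·r = n·R_2 gives 4x - 3y - 5z = 38.
Solving the 3×3 linear system 4x - 3y - 5z = 38, -12x + y + 12z = -97, x + 2y - 2z = 9 (e.g. by elimination or Cramer's rule, determinant = 57) gives (5, -1, -3).

(5, -1, -3)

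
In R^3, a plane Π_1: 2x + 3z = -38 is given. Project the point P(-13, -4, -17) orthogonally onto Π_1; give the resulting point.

(-7, -4, -8)

Foot = P − λn with λ = (n·P − d)/|n|² = (-77 − (-38))/13 = -3.
Foot = (-13, -4, -17) − (-3)·(2, 0, 3) = (-7, -4, -8).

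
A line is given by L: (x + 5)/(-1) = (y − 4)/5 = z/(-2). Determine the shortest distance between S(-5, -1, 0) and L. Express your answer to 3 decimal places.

2.041

L has direction (-1, 5, -2) through (-5, 4, 0).
Taking (-5, 4, 0) on L with direction v = (-1, 5, -2): w = S − (-5, 4, 0) = (0, -5, 0), and w × v = (10, 0, -5).
Distance = |w × v| / |v| = √125 / √30 ≈ 2.041.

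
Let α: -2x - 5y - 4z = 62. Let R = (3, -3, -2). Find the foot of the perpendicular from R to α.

Foot = R − λn with λ = (n·R − d)/|n|² = (17 − 62)/45 = -1.
Foot = (3, -3, -2) − (-1)·(-2, -5, -4) = (1, -8, -6).

(1, -8, -6)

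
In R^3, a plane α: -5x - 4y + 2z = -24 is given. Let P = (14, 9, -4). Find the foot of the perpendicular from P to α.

Foot = P − λn with λ = (n·P − d)/|n|² = (-114 − (-24))/45 = -2.
Foot = (14, 9, -4) − (-2)·(-5, -4, 2) = (4, 1, 0).

(4, 1, 0)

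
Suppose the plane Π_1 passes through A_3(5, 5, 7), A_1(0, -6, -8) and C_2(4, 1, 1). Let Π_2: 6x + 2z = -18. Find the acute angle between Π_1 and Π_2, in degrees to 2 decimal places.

A_3A_1 = (-5, -11, -15), A_3C_2 = (-1, -4, -6); a normal to Π_1 is A_3A_1 × A_3C_2 = (6, -15, 9).
Using A_3: Π_1 has equation 6x - 15y + 9z = 18.
cos θ = |n₁·n₂| / (|n₁||n₂|) = |54| / (√342 · √40).
θ = arccos(0.46169) ≈ 62.50°.

62.50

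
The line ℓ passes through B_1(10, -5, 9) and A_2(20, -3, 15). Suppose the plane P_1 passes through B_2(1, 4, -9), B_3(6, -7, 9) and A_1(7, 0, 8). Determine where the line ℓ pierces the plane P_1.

(5, -6, 6)

A direction vector for ℓ is A_2 − B_1 = (10, 2, 6).
B_2B_3 = (5, -11, 18), B_2A_1 = (6, -4, 17); a normal to P_1 is B_2B_3 × B_2A_1 = (-115, 23, 46).
Using B_2: P_1 has equation -115x + 23y + 46z = -437.
Substitute r = (10, -5, 9) + t(10, 2, 6) into the plane: -851 + (-828)t = -437, so t = -1/2.
Intersection: (10, -5, 9) + (-1/2)·(10, 2, 6) = (5, -6, 6).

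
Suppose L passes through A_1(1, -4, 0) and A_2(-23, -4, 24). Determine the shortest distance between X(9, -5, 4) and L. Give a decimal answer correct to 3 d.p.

8.544

A direction vector for L is A_2 − A_1 = (-24, 0, 24).
Taking (1, -4, 0) on L with direction v = (-24, 0, 24): w = X − (1, -4, 0) = (8, -1, 4), and w × v = (-24, -288, -24).
Distance = |w × v| / |v| = √84096 / √1152 ≈ 8.544.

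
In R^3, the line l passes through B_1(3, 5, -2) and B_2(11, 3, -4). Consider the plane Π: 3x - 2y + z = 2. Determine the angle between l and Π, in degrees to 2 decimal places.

A direction vector for l is B_2 − B_1 = (8, -2, -2).
sin θ = |n·v| / (|n||v|) = |26| / (√14 · √72) = 0.81892.
θ ≈ 54.98°.

54.98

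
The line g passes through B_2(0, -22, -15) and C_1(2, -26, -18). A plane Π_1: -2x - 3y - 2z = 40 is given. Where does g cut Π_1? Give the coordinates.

A direction vector for g is C_1 − B_2 = (2, -4, -3).
Substitute r = (0, -22, -15) + t(2, -4, -3) into the plane: 96 + 14t = 40, so t = -4.
Intersection: (0, -22, -15) + (-4)·(2, -4, -3) = (-8, -6, -3).

(-8, -6, -3)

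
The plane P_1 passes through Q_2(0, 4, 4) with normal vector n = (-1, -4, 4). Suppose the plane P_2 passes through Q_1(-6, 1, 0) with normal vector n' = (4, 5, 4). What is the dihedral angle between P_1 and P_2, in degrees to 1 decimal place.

P_1: n·r = n·Q_2 gives -x - 4y + 4z = 0.
P_2: n'·r = n'·Q_1 gives 4x + 5y + 4z = -19.
cos θ = |n₁·n₂| / (|n₁||n₂|) = |-8| / (√33 · √57).
θ = arccos(0.18446) ≈ 79.4°.

79.4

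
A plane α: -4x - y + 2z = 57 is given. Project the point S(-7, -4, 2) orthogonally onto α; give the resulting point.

Foot = S − λn with λ = (n·S − d)/|n|² = (36 − 57)/21 = -1.
Foot = (-7, -4, 2) − (-1)·(-4, -1, 2) = (-11, -5, 4).

(-11, -5, 4)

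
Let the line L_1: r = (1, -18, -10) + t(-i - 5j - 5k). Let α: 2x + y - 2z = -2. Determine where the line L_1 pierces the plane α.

(3, -8, 0)

Substitute r = (1, -18, -10) + t(-1, -5, -5) into the plane: 4 + 3t = -2, so t = -2.
Intersection: (1, -18, -10) + (-2)·(-1, -5, -5) = (3, -8, 0).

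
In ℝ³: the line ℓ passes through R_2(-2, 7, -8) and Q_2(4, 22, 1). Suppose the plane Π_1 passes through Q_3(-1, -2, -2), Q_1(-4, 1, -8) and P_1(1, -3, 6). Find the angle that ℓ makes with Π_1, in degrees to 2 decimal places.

40.26

A direction vector for ℓ is Q_2 − R_2 = (6, 15, 9).
Q_3Q_1 = (-3, 3, -6), Q_3P_1 = (2, -1, 8); a normal to Π_1 is Q_3Q_1 × Q_3P_1 = (18, 12, -3).
Using Q_3: Π_1 has equation 18x + 12y - 3z = -36.
sin θ = |n·v| / (|n||v|) = |261| / (√477 · √342) = 0.64620.
θ ≈ 40.26°.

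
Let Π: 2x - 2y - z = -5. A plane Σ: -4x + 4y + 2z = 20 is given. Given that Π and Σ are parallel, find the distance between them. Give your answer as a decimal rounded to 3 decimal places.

1.667

Rescale Σ by 1/(-2): 2x - 2y - z = -10. Then distance = |-5 − (-10)| / √9 ≈ 1.667.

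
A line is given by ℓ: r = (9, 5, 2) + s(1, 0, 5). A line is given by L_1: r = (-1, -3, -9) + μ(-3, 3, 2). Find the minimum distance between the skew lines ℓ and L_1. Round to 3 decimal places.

11.063

Common perpendicular direction n = (1, 0, 5) × (-3, 3, 2) = (-15, -17, 3).
With w = (-1, -3, -9) − (9, 5, 2) = (-10, -8, -11), w · n = 253.
Distance = |w · n| / |n| = |253| / √523 ≈ 11.063.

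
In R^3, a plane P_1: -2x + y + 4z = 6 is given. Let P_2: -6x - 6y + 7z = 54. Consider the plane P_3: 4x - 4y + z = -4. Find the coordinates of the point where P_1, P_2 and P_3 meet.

(-5, -4, 0)

Solving the 3×3 linear system -2x + y + 4z = 6, -6x - 6y + 7z = 54, 4x - 4y + z = -4 (e.g. by elimination or Cramer's rule, determinant = 182) gives (-5, -4, 0).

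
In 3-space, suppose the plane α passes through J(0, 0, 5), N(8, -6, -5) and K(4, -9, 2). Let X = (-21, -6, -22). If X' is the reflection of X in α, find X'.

JN = (8, -6, -10), JK = (4, -9, -3); a normal to α is JN × JK = (-72, -16, -48).
Using J: α has equation -72x - 16y - 48z = -240.
λ = (n·X − d)/|n|² = (2664 − (-240))/7744 = 3/8.
Reflection = X − 2λn = (-21, -6, -22) − (3/4)·(-72, -16, -48) = (33, 6, 14).

(33, 6, 14)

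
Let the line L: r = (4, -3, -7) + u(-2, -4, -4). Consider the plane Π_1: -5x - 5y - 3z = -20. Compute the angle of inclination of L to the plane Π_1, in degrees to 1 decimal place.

65.7

sin θ = |n·v| / (|n||v|) = |42| / (√59 · √36) = 0.91132.
θ ≈ 65.7°.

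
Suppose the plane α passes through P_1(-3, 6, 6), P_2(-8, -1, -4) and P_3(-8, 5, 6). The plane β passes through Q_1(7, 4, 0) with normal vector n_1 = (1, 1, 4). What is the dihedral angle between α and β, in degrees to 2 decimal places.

71.41

P_1P_2 = (-5, -7, -10), P_1P_3 = (-5, -1, 0); a normal to α is P_1P_2 × P_1P_3 = (-10, 50, -30).
Using P_1: α has equation -10x + 50y - 30z = 150.
β: n_1·r = n_1·Q_1 gives x + y + 4z = 11.
cos θ = |n₁·n₂| / (|n₁||n₂|) = |-80| / (√3500 · √18).
θ = arccos(0.31873) ≈ 71.41°.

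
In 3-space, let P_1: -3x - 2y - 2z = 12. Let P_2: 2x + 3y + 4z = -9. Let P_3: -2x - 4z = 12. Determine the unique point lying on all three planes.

(-4, 1, -1)

Solving the 3×3 linear system -3x - 2y - 2z = 12, 2x + 3y + 4z = -9, -2x - 4z = 12 (e.g. by elimination or Cramer's rule, determinant = 24) gives (-4, 1, -1).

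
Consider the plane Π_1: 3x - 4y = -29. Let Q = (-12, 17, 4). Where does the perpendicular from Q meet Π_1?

(-3, 5, 4)

Foot = Q − λn with λ = (n·Q − d)/|n|² = (-104 − (-29))/25 = -3.
Foot = (-12, 17, 4) − (-3)·(3, -4, 0) = (-3, 5, 4).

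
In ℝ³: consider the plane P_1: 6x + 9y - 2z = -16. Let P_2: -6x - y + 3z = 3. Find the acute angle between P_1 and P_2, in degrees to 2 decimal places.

46.87

cos θ = |n₁·n₂| / (|n₁||n₂|) = |-51| / (√121 · √46).
θ = arccos(0.68359) ≈ 46.87°.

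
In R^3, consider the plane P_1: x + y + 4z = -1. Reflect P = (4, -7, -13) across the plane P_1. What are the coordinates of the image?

(10, -1, 11)

λ = (n·P − d)/|n|² = (-55 − (-1))/18 = -3.
Reflection = P − 2λn = (4, -7, -13) − (-6)·(1, 1, 4) = (10, -1, 11).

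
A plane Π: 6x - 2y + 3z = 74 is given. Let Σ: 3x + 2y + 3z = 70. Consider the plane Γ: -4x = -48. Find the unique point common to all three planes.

(12, 8, 6)

Solving the 3×3 linear system 6x - 2y + 3z = 74, 3x + 2y + 3z = 70, -4x = -48 (e.g. by elimination or Cramer's rule, determinant = 48) gives (12, 8, 6).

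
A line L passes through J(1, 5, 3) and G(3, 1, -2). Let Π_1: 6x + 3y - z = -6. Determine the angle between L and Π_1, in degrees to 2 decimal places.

6.31

A direction vector for L is G − J = (2, -4, -5).
sin θ = |n·v| / (|n||v|) = |5| / (√46 · √45) = 0.10990.
θ ≈ 6.31°.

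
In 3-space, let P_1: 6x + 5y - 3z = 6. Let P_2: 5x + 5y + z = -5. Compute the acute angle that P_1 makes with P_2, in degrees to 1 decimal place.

29.5

cos θ = |n₁·n₂| / (|n₁||n₂|) = |52| / (√70 · √51).
θ = arccos(0.87030) ≈ 29.5°.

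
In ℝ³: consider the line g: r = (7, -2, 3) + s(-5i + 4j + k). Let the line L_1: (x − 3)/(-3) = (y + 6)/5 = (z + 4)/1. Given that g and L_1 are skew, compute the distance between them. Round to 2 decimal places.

6.60

L_1 has direction (-3, 5, 1) through (3, -6, -4).
Common perpendicular direction n = (-5, 4, 1) × (-3, 5, 1) = (-1, 2, -13).
With w = (3, -6, -4) − (7, -2, 3) = (-4, -4, -7), w · n = 87.
Distance = |w · n| / |n| = |87| / √174 ≈ 6.60.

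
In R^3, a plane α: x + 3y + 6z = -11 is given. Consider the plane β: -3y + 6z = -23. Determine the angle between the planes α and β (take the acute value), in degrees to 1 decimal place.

cos θ = |n₁·n₂| / (|n₁||n₂|) = |27| / (√46 · √45).
θ = arccos(0.59344) ≈ 53.6°.

53.6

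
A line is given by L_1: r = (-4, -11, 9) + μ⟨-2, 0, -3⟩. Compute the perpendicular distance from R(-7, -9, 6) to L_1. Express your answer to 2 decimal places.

Taking (-4, -11, 9) on L_1 with direction v = (-2, 0, -3): w = R − (-4, -11, 9) = (-3, 2, -3), and w × v = (-6, -3, 4).
Distance = |w × v| / |v| = √61 / √13 ≈ 2.17.

2.17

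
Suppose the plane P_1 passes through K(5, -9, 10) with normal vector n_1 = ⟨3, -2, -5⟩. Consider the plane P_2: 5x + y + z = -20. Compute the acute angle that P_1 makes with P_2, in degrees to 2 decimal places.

P_1: n_1·r = n_1·K gives 3x - 2y - 5z = -17.
cos θ = |n₁·n₂| / (|n₁||n₂|) = |8| / (√38 · √27).
θ = arccos(0.24976) ≈ 75.54°.

75.54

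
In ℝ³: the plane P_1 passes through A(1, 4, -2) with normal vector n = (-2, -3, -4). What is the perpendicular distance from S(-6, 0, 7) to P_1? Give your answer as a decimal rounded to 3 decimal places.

P_1: n·r = n·A gives -2x - 3y - 4z = -6.
n·S − d = (-2)·(-6) + (-3)·(0) + (-4)·(7) − (-6) = -10; |n| = √29.
Distance = |-10| / √29 = 10/√29 ≈ 1.857.

1.857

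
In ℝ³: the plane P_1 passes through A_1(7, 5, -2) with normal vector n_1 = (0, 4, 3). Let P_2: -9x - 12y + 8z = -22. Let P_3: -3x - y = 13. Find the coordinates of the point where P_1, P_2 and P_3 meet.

P_1: n_1·r = n_1·A_1 gives 4y + 3z = 14.
Solving the 3×3 linear system 4y + 3z = 14, -9x - 12y + 8z = -22, -3x - y = 13 (e.g. by elimination or Cramer's rule, determinant = -177) gives (-6, 5, -2).

(-6, 5, -2)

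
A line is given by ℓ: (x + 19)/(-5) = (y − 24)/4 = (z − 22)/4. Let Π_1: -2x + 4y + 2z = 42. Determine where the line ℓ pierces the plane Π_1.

(1, 8, 6)

ℓ has direction (-5, 4, 4) through (-19, 24, 22).
Substitute r = (-19, 24, 22) + t(-5, 4, 4) into the plane: 178 + 34t = 42, so t = -4.
Intersection: (-19, 24, 22) + (-4)·(-5, 4, 4) = (1, 8, 6).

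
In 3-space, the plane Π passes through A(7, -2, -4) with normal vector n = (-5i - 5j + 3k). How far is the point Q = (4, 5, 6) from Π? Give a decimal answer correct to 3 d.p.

Π: n·r = n·A gives -5x - 5y + 3z = -37.
n·Q − d = (-5)·(4) + (-5)·(5) + (3)·(6) − (-37) = 10; |n| = √59.
Distance = |10| / √59 = 10/√59 ≈ 1.302.

1.302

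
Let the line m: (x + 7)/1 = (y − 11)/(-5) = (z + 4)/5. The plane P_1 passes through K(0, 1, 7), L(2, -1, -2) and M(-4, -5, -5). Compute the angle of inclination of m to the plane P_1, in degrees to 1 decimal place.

m has direction (1, -5, 5) through (-7, 11, -4).
KL = (2, -2, -9), KM = (-4, -6, -12); a normal to P_1 is KL × KM = (-30, 60, -20).
Using K: P_1 has equation -30x + 60y - 20z = -80.
sin θ = |n·v| / (|n||v|) = |-430| / (√4900 · √51) = 0.86017.
θ ≈ 59.3°.

59.3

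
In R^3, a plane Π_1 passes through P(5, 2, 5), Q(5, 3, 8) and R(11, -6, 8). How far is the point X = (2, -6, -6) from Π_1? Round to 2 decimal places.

4.82

PQ = (0, 1, 3), PR = (6, -8, 3); a normal to Π_1 is PQ × PR = (27, 18, -6).
Using P: Π_1 has equation 27x + 18y - 6z = 141.
n·X − d = (27)·(2) + (18)·(-6) + (-6)·(-6) − 141 = -159; |n| = √1089.
Distance = |-159| / √1089 = 159/√1089 ≈ 4.82.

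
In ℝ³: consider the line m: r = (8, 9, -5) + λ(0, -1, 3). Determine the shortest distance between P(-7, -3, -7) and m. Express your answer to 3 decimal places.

19.220

Taking (8, 9, -5) on m with direction v = (0, -1, 3): w = P − (8, 9, -5) = (-15, -12, -2), and w × v = (-38, 45, 15).
Distance = |w × v| / |v| = √3694 / √10 ≈ 19.220.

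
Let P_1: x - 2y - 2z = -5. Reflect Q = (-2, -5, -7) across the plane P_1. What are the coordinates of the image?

(-8, 7, 5)

λ = (n·Q − d)/|n|² = (22 − (-5))/9 = 3.
Reflection = Q − 2λn = (-2, -5, -7) − 6·(1, -2, -2) = (-8, 7, 5).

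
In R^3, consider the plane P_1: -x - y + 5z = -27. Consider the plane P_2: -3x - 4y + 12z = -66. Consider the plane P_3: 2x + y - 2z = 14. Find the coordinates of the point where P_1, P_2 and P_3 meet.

Solving the 3×3 linear system -x - y + 5z = -27, -3x - 4y + 12z = -66, 2x + y - 2z = 14 (e.g. by elimination or Cramer's rule, determinant = 11) gives (2, 0, -5).

(2, 0, -5)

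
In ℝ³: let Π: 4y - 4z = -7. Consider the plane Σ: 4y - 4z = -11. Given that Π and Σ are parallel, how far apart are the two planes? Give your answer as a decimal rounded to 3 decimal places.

0.707

Same normal n = (0, 4, -4) with |n| = √32; distance = |-7 − (-11)| / |n| = 4/√32 ≈ 0.707.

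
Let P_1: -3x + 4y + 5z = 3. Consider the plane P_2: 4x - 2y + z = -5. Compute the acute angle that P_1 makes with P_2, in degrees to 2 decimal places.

62.42

cos θ = |n₁·n₂| / (|n₁||n₂|) = |-15| / (√50 · √21).
θ = arccos(0.46291) ≈ 62.42°.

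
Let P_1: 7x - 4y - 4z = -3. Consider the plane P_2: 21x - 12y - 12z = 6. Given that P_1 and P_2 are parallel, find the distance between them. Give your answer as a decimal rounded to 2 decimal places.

Rescale P_2 by 1/3: 7x - 4y - 4z = 2. Then distance = |-3 − 2| / √81 ≈ 0.56.

0.56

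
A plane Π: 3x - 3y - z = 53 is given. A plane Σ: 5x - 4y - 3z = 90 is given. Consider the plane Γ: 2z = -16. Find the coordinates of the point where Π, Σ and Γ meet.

Solving the 3×3 linear system 3x - 3y - z = 53, 5x - 4y - 3z = 90, 2z = -16 (e.g. by elimination or Cramer's rule, determinant = 6) gives (6, -9, -8).

(6, -9, -8)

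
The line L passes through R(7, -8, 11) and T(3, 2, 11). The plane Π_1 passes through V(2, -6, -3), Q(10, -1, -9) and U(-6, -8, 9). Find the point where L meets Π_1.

A direction vector for L is T − R = (-4, 10, 0).
VQ = (8, 5, -6), VU = (-8, -2, 12); a normal to Π_1 is VQ × VU = (48, -48, 24).
Using V: Π_1 has equation 48x - 48y + 24z = 312.
Substitute r = (7, -8, 11) + t(-4, 10, 0) into the plane: 984 + (-672)t = 312, so t = 1.
Intersection: (7, -8, 11) + 1·(-4, 10, 0) = (3, 2, 11).

(3, 2, 11)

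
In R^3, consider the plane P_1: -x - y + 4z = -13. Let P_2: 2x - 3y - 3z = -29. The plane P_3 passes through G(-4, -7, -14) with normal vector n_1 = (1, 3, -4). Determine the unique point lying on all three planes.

P_3: n_1·r = n_1·G gives x + 3y - 4z = 31.
Solving the 3×3 linear system -x - y + 4z = -13, 2x - 3y - 3z = -29, x + 3y - 4z = 31 (e.g. by elimination or Cramer's rule, determinant = 10) gives (-4, 9, -2).

(-4, 9, -2)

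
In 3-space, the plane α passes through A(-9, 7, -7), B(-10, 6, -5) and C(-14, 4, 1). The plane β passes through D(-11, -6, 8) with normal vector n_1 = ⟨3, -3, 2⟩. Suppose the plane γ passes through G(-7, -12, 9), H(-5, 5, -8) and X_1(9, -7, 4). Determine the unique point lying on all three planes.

(-6, -5, 2)

AB = (-1, -1, 2), AC = (-5, -3, 8); a normal to α is AB × AC = (-2, -2, -2).
Using A: α has equation -2x - 2y - 2z = 18.
β: n_1·r = n_1·D gives 3x - 3y + 2z = 1.
GH = (2, 17, -17), GX_1 = (16, 5, -5); a normal to γ is GH × GX_1 = (0, -262, -262).
Using G: γ has equation -262y - 262z = 786.
Solving the 3×3 linear system -2x - 2y - 2z = 18, 3x - 3y + 2z = 1, -262y - 262z = 786 (e.g. by elimination or Cramer's rule, determinant = -2620) gives (-6, -5, 2).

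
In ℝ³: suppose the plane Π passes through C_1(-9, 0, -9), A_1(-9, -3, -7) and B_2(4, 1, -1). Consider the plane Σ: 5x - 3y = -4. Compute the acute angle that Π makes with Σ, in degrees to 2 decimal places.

48.28

C_1A_1 = (0, -3, 2), C_1B_2 = (13, 1, 8); a normal to Π is C_1A_1 × C_1B_2 = (-26, 26, 39).
Using C_1: Π has equation -26x + 26y + 39z = -117.
cos θ = |n₁·n₂| / (|n₁||n₂|) = |-208| / (√2873 · √34).
θ = arccos(0.66551) ≈ 48.28°.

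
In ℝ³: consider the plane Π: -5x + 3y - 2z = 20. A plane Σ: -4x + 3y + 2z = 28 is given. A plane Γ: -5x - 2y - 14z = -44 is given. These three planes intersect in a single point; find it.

(0, 8, 2)

Solving the 3×3 linear system -5x + 3y - 2z = 20, -4x + 3y + 2z = 28, -5x - 2y - 14z = -44 (e.g. by elimination or Cramer's rule, determinant = -54) gives (0, 8, 2).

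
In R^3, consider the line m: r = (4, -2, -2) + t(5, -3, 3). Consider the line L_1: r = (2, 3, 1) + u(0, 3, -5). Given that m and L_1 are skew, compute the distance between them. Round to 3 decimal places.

Common perpendicular direction n = (5, -3, 3) × (0, 3, -5) = (6, 25, 15).
With w = (2, 3, 1) − (4, -2, -2) = (-2, 5, 3), w · n = 158.
Distance = |w · n| / |n| = |158| / √886 ≈ 5.308.

5.308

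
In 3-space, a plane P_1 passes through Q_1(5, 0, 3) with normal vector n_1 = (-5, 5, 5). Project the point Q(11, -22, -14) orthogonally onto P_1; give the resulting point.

P_1: n_1·r = n_1·Q_1 gives -5x + 5y + 5z = -10.
Foot = Q − λn with λ = (n·Q − d)/|n|² = (-235 − (-10))/75 = -3.
Foot = (11, -22, -14) − (-3)·(-5, 5, 5) = (-4, -7, 1).

(-4, -7, 1)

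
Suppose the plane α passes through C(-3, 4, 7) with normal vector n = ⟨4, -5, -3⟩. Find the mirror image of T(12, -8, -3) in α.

α: n·r = n·C gives 4x - 5y - 3z = -53.
λ = (n·T − d)/|n|² = (97 − (-53))/50 = 3.
Reflection = T − 2λn = (12, -8, -3) − 6·(4, -5, -3) = (-12, 22, 15).

(-12, 22, 15)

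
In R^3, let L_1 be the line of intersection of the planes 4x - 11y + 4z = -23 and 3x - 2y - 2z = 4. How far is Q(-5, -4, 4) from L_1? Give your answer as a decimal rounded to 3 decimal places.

9.802

Direction of L_1: (4, -11, 4) × (3, -2, -2) = (30, 20, 25).
A point on L_1: solving the two plane equations with x = 6 gives (6, 5, 2).
Taking (6, 5, 2) on L_1 with direction v = (30, 20, 25): w = Q − (6, 5, 2) = (-11, -9, 2), and w × v = (-265, 335, 50).
Distance = |w × v| / |v| = √184950 / √1925 ≈ 9.802.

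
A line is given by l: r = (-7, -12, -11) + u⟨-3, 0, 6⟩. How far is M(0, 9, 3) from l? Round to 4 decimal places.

24.4499

Taking (-7, -12, -11) on l with direction v = (-3, 0, 6): w = M − (-7, -12, -11) = (7, 21, 14), and w × v = (126, -84, 63).
Distance = |w × v| / |v| = √26901 / √45 ≈ 24.4499.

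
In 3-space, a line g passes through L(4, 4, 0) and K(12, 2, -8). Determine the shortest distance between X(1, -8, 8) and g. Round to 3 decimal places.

13.637

A direction vector for g is K − L = (8, -2, -8).
Taking (4, 4, 0) on g with direction v = (8, -2, -8): w = X − (4, 4, 0) = (-3, -12, 8), and w × v = (112, 40, 102).
Distance = |w × v| / |v| = √24548 / √132 ≈ 13.637.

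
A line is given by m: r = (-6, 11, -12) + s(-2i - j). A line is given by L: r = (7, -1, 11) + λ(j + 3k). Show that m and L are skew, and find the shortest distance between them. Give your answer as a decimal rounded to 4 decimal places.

22.4286

Common perpendicular direction n = (-2, -1, 0) × (0, 1, 3) = (-3, 6, -2).
With w = (7, -1, 11) − (-6, 11, -12) = (13, -12, 23), w · n = -157.
Since n ≠ 0 the lines are not parallel, and w · n = -157 ≠ 0 so they do not intersect; hence they are skew.
Distance = |w · n| / |n| = |-157| / √49 ≈ 22.4286.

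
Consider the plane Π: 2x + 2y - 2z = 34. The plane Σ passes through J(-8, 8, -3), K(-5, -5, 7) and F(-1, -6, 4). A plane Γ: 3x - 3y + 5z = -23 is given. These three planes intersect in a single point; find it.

JK = (3, -13, 10), JF = (7, -14, 7); a normal to Σ is JK × JF = (49, 49, 49).
Using J: Σ has equation 49x + 49y + 49z = -147.
Solving the 3×3 linear system 2x + 2y - 2z = 34, 49x + 49y + 49z = -147, 3x - 3y + 5z = -23 (e.g. by elimination or Cramer's rule, determinant = 1176) gives (8, -1, -10).

(8, -1, -10)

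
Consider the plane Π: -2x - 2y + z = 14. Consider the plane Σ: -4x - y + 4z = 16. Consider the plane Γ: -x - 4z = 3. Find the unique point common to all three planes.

Solving the 3×3 linear system -2x - 2y + z = 14, -4x - y + 4z = 16, -x - 4z = 3 (e.g. by elimination or Cramer's rule, determinant = 31) gives (-3, -4, 0).

(-3, -4, 0)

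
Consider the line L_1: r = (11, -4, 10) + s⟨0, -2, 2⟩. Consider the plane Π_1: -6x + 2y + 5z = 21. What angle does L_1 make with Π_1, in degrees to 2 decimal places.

15.26

sin θ = |n·v| / (|n||v|) = |6| / (√65 · √8) = 0.26312.
θ ≈ 15.26°.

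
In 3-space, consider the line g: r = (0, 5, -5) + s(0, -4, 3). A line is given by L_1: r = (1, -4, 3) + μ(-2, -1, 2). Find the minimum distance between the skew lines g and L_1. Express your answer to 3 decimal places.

1.342

Common perpendicular direction n = (0, -4, 3) × (-2, -1, 2) = (-5, -6, -8).
With w = (1, -4, 3) − (0, 5, -5) = (1, -9, 8), w · n = -15.
Distance = |w · n| / |n| = |-15| / √125 ≈ 1.342.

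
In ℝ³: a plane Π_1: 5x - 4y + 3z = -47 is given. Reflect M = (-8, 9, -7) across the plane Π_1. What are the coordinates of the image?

λ = (n·M − d)/|n|² = (-97 − (-47))/50 = -1.
Reflection = M − 2λn = (-8, 9, -7) − (-2)·(5, -4, 3) = (2, 1, -1).

(2, 1, -1)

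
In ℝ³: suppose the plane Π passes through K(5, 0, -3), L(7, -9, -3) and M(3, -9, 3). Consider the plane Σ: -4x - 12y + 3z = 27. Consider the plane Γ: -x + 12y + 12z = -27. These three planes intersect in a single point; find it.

(3, -3, 1)

KL = (2, -9, 0), KM = (-2, -9, 6); a normal to Π is KL × KM = (-54, -12, -36).
Using K: Π has equation -54x - 12y - 36z = -162.
Solving the 3×3 linear system -54x - 12y - 36z = -162, -4x - 12y + 3z = 27, -x + 12y + 12z = -27 (e.g. by elimination or Cramer's rule, determinant = 11340) gives (3, -3, 1).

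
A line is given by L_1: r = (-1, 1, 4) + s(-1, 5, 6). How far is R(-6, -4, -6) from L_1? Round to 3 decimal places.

Taking (-1, 1, 4) on L_1 with direction v = (-1, 5, 6): w = R − (-1, 1, 4) = (-5, -5, -10), and w × v = (20, 40, -30).
Distance = |w × v| / |v| = √2900 / √62 ≈ 6.839.

6.839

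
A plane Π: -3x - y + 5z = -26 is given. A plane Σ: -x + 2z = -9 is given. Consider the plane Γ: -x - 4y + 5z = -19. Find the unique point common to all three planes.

(5, 1, -2)

Solving the 3×3 linear system -3x - y + 5z = -26, -x + 2z = -9, -x - 4y + 5z = -19 (e.g. by elimination or Cramer's rule, determinant = -7) gives (5, 1, -2).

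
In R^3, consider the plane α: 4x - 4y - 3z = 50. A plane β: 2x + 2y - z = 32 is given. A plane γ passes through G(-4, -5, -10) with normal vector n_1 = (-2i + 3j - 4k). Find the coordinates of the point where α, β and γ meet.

(8, 3, -10)

γ: n_1·r = n_1·G gives -2x + 3y - 4z = 33.
Solving the 3×3 linear system 4x - 4y - 3z = 50, 2x + 2y - z = 32, -2x + 3y - 4z = 33 (e.g. by elimination or Cramer's rule, determinant = -90) gives (8, 3, -10).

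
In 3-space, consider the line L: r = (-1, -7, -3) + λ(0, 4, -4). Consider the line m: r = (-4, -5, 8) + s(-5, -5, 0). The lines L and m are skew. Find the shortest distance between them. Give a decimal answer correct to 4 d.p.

9.2376

Common perpendicular direction n = (0, 4, -4) × (-5, -5, 0) = (-20, 20, 20).
With w = (-4, -5, 8) − (-1, -7, -3) = (-3, 2, 11), w · n = 320.
Distance = |w · n| / |n| = |320| / √1200 ≈ 9.2376.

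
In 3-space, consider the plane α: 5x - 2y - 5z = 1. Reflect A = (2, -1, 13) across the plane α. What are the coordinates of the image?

(12, -5, 3)

λ = (n·A − d)/|n|² = (-53 − 1)/54 = -1.
Reflection = A − 2λn = (2, -1, 13) − (-2)·(5, -2, -5) = (12, -5, 3).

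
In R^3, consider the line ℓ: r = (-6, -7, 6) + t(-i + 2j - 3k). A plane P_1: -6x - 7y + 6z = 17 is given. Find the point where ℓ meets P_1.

(-10, 1, -6)

Substitute r = (-6, -7, 6) + t(-1, 2, -3) into the plane: 121 + (-26)t = 17, so t = 4.
Intersection: (-6, -7, 6) + 4·(-1, 2, -3) = (-10, 1, -6).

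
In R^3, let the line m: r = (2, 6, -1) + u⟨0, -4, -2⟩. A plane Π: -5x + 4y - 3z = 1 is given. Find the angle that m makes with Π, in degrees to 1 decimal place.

18.4

sin θ = |n·v| / (|n||v|) = |-10| / (√50 · √20) = 0.31623.
θ ≈ 18.4°.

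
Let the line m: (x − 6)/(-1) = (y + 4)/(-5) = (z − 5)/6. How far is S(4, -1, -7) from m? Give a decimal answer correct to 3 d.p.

m has direction (-1, -5, 6) through (6, -4, 5).
Taking (6, -4, 5) on m with direction v = (-1, -5, 6): w = S − (6, -4, 5) = (-2, 3, -12), and w × v = (-42, 24, 13).
Distance = |w × v| / |v| = √2509 / √62 ≈ 6.361.

6.361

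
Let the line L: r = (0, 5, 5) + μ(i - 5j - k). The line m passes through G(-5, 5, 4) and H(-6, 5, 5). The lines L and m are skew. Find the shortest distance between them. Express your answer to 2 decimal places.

4.24

A direction vector for m is H − G = (-1, 0, 1).
Common perpendicular direction n = (1, -5, -1) × (-1, 0, 1) = (-5, 0, -5).
With w = (-5, 5, 4) − (0, 5, 5) = (-5, 0, -1), w · n = 30.
Distance = |w · n| / |n| = |30| / √50 ≈ 4.24.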